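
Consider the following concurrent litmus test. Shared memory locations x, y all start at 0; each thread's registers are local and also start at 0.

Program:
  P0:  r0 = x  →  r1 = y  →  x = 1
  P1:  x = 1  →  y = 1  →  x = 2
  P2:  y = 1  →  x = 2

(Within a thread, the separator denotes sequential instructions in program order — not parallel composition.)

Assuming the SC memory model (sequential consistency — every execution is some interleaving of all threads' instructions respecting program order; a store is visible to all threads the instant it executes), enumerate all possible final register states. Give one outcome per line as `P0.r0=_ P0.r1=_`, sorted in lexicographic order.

outcome vector order: (P0.r0,P0.r1)
|SC outcomes| = 5

P0.r0=0 P0.r1=0
P0.r0=0 P0.r1=1
P0.r0=1 P0.r1=0
P0.r0=1 P0.r1=1
P0.r0=2 P0.r1=1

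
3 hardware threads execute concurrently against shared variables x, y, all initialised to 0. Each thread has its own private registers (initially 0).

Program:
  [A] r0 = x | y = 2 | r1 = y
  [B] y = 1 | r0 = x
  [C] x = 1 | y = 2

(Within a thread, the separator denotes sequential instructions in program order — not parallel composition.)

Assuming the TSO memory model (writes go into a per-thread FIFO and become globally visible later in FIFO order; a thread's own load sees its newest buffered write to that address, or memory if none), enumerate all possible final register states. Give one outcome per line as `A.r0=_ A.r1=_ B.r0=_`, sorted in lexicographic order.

A.r0=0 A.r1=1 B.r0=0
A.r0=0 A.r1=1 B.r0=1
A.r0=0 A.r1=2 B.r0=0
A.r0=0 A.r1=2 B.r0=1
A.r0=1 A.r1=1 B.r0=0
A.r0=1 A.r1=1 B.r0=1
A.r0=1 A.r1=2 B.r0=0
A.r0=1 A.r1=2 B.r0=1

outcome vector order: (A.r0,A.r1,B.r0)
|TSO outcomes| = 8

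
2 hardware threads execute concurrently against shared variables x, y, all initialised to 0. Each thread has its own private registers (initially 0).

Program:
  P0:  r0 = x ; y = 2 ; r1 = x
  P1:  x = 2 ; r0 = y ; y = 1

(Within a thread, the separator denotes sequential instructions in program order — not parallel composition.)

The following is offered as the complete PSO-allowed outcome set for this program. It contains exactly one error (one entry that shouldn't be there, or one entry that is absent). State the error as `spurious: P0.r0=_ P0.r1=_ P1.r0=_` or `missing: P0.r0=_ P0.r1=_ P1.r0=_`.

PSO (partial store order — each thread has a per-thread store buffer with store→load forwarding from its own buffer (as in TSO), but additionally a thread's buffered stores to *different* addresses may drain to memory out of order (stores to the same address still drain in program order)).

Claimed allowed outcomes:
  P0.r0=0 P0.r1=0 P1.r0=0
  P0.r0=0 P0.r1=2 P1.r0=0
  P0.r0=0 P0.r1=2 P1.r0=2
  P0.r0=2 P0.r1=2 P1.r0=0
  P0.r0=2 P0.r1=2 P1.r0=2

missing: P0.r0=0 P0.r1=0 P1.r0=2

outcome vector order: (P0.r0,P0.r1,P1.r0)
[PSO] allowed = {000, 002, 020, 022, 220, 222}
PSO∖claimed = {002}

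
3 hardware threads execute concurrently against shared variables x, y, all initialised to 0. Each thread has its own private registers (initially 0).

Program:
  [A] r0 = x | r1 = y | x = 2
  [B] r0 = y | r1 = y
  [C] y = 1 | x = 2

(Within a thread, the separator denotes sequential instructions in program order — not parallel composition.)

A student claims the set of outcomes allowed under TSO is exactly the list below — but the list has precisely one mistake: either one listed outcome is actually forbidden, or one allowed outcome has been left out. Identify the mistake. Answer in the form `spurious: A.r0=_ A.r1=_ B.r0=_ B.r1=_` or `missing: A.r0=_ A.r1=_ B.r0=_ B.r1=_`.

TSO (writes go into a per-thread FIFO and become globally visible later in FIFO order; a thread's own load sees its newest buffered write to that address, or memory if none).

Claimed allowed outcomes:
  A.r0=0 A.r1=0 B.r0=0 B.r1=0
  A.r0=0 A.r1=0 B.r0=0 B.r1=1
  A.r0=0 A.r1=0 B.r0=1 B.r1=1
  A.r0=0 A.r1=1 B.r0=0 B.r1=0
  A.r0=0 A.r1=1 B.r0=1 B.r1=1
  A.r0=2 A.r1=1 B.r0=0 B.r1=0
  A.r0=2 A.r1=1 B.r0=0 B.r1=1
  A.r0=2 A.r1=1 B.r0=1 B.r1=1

outcome vector order: (A.r0,A.r1,B.r0,B.r1)
TSO: 9 outcomes — {0/0/0/0, 0/0/0/1, 0/0/1/1, 0/1/0/0, 0/1/0/1, 0/1/1/1, 2/1/0/0, 2/1/0/1, 2/1/1/1}
TSO∖claimed = {0/1/0/1}

missing: A.r0=0 A.r1=1 B.r0=0 B.r1=1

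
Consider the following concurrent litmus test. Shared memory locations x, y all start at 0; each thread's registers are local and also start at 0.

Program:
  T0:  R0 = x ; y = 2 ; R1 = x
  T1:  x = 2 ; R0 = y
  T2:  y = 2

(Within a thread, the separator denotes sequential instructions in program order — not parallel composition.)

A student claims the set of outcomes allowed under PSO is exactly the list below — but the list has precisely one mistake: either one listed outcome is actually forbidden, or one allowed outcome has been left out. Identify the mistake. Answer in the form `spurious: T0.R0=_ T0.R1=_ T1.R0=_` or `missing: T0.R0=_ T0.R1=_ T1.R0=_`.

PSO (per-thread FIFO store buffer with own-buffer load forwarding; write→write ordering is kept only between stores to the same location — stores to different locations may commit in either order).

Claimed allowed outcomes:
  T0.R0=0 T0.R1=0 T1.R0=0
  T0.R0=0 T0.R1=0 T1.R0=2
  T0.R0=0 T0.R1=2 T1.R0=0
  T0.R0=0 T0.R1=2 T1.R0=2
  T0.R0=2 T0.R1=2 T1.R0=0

missing: T0.R0=2 T0.R1=2 T1.R0=2

outcome vector order: (T0.R0,T0.R1,T1.R0)
PSO (6): 0/0/0, 0/0/2, 0/2/0, 0/2/2, 2/2/0, 2/2/2
PSO∖claimed = {2/2/2}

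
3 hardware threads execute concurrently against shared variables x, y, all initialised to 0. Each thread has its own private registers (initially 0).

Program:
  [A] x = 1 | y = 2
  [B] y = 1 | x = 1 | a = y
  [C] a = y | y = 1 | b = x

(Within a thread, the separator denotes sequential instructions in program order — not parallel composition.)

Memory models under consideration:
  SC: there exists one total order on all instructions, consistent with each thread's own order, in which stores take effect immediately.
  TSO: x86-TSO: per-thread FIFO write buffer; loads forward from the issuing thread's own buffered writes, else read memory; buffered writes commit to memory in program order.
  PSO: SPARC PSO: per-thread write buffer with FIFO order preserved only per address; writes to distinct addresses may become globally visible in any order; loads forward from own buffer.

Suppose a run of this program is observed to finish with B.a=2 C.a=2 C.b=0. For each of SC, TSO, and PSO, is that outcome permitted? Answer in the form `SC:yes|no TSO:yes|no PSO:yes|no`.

SC:no TSO:no PSO:yes

outcome vector order: (B.a,C.a,C.b)
under SC → <1 0 0> <1 0 1> <1 1 0> <1 1 1> <1 2 1> <2 0 0> <2 0 1> <2 1 0> <2 1 1> <2 2 1>
under TSO → <1 0 0> <1 0 1> <1 1 0> <1 1 1> <1 2 1> <2 0 0> <2 0 1> <2 1 0> <2 1 1> <2 2 1>
under PSO → <1 0 0> <1 0 1> <1 1 0> <1 1 1> <1 2 0> <1 2 1> <2 0 0> <2 0 1> <2 1 0> <2 1 1> <2 2 0> <2 2 1>
target <2 2 0> ∈ {PSO}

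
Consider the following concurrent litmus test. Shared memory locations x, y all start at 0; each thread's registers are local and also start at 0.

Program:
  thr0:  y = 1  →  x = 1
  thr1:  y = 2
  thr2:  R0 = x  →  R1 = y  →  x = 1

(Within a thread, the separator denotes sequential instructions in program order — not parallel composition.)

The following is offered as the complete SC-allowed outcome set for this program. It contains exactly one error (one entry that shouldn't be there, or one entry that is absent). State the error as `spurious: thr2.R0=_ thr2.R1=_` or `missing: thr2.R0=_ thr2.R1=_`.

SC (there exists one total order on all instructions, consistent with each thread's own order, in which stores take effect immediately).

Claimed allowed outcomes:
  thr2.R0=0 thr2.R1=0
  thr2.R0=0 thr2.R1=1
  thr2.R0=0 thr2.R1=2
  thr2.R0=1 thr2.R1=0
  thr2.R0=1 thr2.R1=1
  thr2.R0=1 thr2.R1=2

spurious: thr2.R0=1 thr2.R1=0

outcome vector order: (thr2.R0,thr2.R1)
SC: 5 outcomes — {<0 0>; <0 1>; <0 2>; <1 1>; <1 2>}
claimed∖SC = {<1 0>}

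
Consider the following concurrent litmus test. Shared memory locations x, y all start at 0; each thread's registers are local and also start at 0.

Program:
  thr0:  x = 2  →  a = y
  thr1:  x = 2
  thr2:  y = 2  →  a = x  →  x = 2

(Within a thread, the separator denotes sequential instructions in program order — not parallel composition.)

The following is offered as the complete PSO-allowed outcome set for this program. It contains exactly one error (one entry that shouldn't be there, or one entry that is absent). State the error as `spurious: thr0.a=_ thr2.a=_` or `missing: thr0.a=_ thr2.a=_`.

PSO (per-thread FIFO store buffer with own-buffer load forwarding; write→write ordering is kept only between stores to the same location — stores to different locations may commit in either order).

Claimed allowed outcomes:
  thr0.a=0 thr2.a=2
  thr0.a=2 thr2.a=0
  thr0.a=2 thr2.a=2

missing: thr0.a=0 thr2.a=0

outcome vector order: (thr0.a,thr2.a)
under PSO → 0/0, 0/2, 2/0, 2/2
PSO∖claimed = {0/0}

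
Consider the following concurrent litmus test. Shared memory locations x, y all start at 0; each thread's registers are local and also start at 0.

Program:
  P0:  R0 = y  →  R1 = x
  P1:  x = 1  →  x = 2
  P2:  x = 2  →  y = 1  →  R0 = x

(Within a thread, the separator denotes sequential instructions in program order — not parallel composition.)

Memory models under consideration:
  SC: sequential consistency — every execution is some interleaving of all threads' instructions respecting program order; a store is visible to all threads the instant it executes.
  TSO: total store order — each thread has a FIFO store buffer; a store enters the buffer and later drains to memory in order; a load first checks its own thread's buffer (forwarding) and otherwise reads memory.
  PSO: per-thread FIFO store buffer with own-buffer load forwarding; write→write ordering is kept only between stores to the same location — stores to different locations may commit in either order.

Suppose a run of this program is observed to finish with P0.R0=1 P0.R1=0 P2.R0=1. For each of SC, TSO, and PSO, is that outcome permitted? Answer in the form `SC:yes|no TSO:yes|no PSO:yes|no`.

SC:no TSO:no PSO:yes

outcome vector order: (P0.R0,P0.R1,P2.R0)
SC (10): 0/0/1, 0/0/2, 0/1/1, 0/1/2, 0/2/1, 0/2/2, 1/1/1, 1/1/2, 1/2/1, 1/2/2
TSO (10): 0/0/1, 0/0/2, 0/1/1, 0/1/2, 0/2/1, 0/2/2, 1/1/1, 1/1/2, 1/2/1, 1/2/2
PSO (12): 0/0/1, 0/0/2, 0/1/1, 0/1/2, 0/2/1, 0/2/2, 1/0/1, 1/0/2, 1/1/1, 1/1/2, 1/2/1, 1/2/2
target 1/0/1 ∈ {PSO}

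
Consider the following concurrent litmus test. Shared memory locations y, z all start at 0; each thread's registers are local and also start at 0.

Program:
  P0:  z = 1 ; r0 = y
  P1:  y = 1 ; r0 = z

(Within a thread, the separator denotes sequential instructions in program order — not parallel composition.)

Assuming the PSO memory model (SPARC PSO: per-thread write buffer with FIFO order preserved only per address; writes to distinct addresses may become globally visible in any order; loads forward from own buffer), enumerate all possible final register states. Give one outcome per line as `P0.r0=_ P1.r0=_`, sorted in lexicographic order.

P0.r0=0 P1.r0=0
P0.r0=0 P1.r0=1
P0.r0=1 P1.r0=0
P0.r0=1 P1.r0=1

outcome vector order: (P0.r0,P1.r0)
|PSO outcomes| = 4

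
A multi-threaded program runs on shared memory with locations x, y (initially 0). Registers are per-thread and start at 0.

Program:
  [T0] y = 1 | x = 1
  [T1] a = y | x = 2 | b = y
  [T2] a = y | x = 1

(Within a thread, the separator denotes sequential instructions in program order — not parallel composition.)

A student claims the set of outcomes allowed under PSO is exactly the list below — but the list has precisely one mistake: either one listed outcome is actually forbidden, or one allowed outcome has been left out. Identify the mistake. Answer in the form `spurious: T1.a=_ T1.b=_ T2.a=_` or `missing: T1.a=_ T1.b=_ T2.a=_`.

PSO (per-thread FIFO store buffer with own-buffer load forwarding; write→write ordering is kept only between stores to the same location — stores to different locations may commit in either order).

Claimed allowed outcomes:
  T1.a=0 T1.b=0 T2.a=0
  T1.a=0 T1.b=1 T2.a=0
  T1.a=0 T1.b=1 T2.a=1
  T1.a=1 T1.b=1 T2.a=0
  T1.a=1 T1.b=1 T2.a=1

outcome vector order: (T1.a,T1.b,T2.a)
[PSO] allowed = {0/0/0 0/0/1 0/1/0 0/1/1 1/1/0 1/1/1}
PSO∖claimed = {0/0/1}

missing: T1.a=0 T1.b=0 T2.a=1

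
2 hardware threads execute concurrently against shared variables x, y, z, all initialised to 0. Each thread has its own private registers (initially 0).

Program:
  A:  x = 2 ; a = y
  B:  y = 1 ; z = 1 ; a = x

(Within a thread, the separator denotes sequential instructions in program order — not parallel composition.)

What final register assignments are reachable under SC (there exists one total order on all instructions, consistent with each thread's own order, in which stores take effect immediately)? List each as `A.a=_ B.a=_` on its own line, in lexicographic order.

outcome vector order: (A.a,B.a)
|SC outcomes| = 3

A.a=0 B.a=2
A.a=1 B.a=0
A.a=1 B.a=2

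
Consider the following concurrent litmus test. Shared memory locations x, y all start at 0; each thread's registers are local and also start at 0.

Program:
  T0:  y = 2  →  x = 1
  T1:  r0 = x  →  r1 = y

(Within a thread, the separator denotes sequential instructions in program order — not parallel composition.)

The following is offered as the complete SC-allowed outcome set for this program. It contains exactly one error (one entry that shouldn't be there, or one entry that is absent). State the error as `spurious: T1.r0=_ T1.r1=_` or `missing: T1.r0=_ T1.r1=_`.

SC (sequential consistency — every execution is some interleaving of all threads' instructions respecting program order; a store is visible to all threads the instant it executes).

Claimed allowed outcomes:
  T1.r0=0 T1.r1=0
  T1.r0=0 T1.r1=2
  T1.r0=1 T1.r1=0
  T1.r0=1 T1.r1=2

spurious: T1.r0=1 T1.r1=0

outcome vector order: (T1.r0,T1.r1)
[SC] allowed = {0/0, 0/2, 1/2}
claimed∖SC = {1/0}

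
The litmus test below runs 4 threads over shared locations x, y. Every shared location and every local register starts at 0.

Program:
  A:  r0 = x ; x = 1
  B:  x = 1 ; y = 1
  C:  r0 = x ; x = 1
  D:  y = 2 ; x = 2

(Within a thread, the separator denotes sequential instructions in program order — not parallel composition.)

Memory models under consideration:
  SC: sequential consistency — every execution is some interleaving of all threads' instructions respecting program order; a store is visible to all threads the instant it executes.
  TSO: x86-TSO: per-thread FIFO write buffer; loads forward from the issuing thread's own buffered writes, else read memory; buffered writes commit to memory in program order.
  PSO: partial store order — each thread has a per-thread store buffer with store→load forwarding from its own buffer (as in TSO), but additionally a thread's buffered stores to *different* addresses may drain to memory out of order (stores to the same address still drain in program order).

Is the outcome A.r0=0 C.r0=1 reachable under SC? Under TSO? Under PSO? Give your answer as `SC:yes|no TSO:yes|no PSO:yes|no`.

SC:yes TSO:yes PSO:yes

outcome vector order: (A.r0,C.r0)
SC (9): 00 01 02 10 11 12 20 21 22
TSO (9): 00 01 02 10 11 12 20 21 22
PSO (9): 00 01 02 10 11 12 20 21 22
target 01 ∈ {SC,TSO,PSO}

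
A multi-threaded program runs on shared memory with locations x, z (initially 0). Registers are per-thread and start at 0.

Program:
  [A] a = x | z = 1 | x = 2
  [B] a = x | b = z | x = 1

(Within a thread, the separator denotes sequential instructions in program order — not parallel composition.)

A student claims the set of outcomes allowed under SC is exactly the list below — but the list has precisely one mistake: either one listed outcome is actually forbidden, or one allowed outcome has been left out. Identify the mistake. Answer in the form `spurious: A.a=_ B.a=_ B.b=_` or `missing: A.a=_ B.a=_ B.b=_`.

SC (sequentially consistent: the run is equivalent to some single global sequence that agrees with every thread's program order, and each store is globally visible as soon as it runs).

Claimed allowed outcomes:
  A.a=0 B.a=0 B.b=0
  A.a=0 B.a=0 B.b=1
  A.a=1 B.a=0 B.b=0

outcome vector order: (A.a,B.a,B.b)
SC: 4 outcomes — {<0 0 0>; <0 0 1>; <0 2 1>; <1 0 0>}
SC∖claimed = {<0 2 1>}

missing: A.a=0 B.a=2 B.b=1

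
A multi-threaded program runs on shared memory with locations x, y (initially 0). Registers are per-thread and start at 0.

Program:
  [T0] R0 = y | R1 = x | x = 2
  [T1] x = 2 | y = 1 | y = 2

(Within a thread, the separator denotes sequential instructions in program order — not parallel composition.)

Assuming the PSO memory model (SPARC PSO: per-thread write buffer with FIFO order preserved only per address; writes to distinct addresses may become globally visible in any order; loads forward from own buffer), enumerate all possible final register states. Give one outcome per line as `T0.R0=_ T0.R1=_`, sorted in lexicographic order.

T0.R0=0 T0.R1=0
T0.R0=0 T0.R1=2
T0.R0=1 T0.R1=0
T0.R0=1 T0.R1=2
T0.R0=2 T0.R1=0
T0.R0=2 T0.R1=2

outcome vector order: (T0.R0,T0.R1)
|PSO outcomes| = 6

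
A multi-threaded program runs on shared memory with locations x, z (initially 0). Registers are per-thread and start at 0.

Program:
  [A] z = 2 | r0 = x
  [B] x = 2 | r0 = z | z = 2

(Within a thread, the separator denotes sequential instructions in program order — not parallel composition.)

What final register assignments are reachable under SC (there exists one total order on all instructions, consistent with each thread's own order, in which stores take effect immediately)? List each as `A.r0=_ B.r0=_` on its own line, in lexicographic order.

A.r0=0 B.r0=2
A.r0=2 B.r0=0
A.r0=2 B.r0=2

outcome vector order: (A.r0,B.r0)
|SC outcomes| = 3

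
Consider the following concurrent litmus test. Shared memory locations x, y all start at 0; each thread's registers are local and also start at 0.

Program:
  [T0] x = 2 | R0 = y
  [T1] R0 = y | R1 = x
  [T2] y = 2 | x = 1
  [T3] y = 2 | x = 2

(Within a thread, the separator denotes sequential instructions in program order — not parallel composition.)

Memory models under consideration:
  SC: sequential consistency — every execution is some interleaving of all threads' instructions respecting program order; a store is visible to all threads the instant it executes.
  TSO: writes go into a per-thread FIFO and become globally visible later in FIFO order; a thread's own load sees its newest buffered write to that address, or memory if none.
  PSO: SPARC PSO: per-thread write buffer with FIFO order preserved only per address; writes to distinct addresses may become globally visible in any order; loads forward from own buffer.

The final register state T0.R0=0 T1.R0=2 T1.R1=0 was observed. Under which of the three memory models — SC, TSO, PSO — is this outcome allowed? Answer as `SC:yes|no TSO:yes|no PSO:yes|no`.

outcome vector order: (T0.R0,T1.R0,T1.R1)
[SC] allowed = {<0 0 0>; <0 0 1>; <0 0 2>; <0 2 1>; <0 2 2>; <2 0 0>; <2 0 1>; <2 0 2>; <2 2 0>; <2 2 1>; <2 2 2>}
[TSO] allowed = {<0 0 0>; <0 0 1>; <0 0 2>; <0 2 0>; <0 2 1>; <0 2 2>; <2 0 0>; <2 0 1>; <2 0 2>; <2 2 0>; <2 2 1>; <2 2 2>}
[PSO] allowed = {<0 0 0>; <0 0 1>; <0 0 2>; <0 2 0>; <0 2 1>; <0 2 2>; <2 0 0>; <2 0 1>; <2 0 2>; <2 2 0>; <2 2 1>; <2 2 2>}
target <0 2 0> ∈ {TSO,PSO}

SC:no TSO:yes PSO:yes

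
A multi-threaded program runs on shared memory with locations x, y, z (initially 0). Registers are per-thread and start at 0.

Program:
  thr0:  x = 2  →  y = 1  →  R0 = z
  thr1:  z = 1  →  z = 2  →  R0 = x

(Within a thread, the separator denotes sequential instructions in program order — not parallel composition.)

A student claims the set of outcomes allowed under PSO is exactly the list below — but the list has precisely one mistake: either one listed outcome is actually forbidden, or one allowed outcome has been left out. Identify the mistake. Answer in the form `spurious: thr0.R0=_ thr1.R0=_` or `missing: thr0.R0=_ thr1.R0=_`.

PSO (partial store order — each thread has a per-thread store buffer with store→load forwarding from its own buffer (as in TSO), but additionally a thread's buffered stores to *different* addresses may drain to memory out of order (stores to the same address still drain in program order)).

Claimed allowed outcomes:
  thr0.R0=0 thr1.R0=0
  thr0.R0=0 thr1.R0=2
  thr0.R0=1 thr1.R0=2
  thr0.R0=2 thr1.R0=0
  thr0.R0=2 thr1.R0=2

outcome vector order: (thr0.R0,thr1.R0)
PSO: 6 outcomes — {00; 02; 10; 12; 20; 22}
PSO∖claimed = {10}

missing: thr0.R0=1 thr1.R0=0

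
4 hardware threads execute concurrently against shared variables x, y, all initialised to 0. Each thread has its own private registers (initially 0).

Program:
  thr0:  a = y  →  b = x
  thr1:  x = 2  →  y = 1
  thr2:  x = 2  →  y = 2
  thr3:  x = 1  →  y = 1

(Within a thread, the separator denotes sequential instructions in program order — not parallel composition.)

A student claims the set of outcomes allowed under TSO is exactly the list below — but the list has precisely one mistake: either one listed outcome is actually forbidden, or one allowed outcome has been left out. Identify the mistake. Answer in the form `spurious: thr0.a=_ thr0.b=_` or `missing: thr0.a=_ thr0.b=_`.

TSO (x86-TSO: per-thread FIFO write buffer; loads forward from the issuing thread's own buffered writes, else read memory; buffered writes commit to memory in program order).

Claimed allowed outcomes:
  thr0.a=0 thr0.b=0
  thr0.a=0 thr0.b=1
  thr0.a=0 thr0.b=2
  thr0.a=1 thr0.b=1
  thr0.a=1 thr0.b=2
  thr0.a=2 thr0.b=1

missing: thr0.a=2 thr0.b=2

outcome vector order: (thr0.a,thr0.b)
under TSO → (0,0) (0,1) (0,2) (1,1) (1,2) (2,1) (2,2)
TSO∖claimed = {(2,2)}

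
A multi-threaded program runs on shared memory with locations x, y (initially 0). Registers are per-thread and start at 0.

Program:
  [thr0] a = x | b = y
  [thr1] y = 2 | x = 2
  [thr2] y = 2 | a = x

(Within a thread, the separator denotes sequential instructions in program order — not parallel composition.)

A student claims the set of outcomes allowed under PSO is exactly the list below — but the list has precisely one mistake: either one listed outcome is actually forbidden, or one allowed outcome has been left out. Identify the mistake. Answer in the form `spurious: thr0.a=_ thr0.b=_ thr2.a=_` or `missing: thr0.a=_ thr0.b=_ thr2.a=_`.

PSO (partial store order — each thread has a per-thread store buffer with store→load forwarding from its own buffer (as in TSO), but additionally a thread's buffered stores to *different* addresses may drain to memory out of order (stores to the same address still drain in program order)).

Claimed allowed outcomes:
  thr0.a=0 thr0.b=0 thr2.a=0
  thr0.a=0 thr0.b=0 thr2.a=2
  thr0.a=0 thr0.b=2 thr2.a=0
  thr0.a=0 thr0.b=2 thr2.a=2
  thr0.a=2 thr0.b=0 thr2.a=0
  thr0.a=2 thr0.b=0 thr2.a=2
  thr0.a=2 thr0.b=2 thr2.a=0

missing: thr0.a=2 thr0.b=2 thr2.a=2

outcome vector order: (thr0.a,thr0.b,thr2.a)
PSO (8): (0,0,0), (0,0,2), (0,2,0), (0,2,2), (2,0,0), (2,0,2), (2,2,0), (2,2,2)
PSO∖claimed = {(2,2,2)}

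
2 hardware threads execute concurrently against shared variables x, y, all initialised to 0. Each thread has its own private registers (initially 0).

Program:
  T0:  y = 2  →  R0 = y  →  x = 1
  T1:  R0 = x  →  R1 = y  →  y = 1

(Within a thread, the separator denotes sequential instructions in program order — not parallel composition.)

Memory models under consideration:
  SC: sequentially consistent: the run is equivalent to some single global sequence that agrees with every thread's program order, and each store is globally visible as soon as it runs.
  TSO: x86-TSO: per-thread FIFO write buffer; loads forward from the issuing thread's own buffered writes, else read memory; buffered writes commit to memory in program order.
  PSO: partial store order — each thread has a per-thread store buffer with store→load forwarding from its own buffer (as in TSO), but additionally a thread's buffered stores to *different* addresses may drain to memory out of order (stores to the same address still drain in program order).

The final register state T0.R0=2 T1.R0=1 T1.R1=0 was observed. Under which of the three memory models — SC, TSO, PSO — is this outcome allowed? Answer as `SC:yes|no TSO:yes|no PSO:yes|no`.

SC:no TSO:no PSO:yes

outcome vector order: (T0.R0,T1.R0,T1.R1)
SC: 5 outcomes — {<1 0 0>, <1 0 2>, <2 0 0>, <2 0 2>, <2 1 2>}
TSO: 5 outcomes — {<1 0 0>, <1 0 2>, <2 0 0>, <2 0 2>, <2 1 2>}
PSO: 6 outcomes — {<1 0 0>, <1 0 2>, <2 0 0>, <2 0 2>, <2 1 0>, <2 1 2>}
target <2 1 0> ∈ {PSO}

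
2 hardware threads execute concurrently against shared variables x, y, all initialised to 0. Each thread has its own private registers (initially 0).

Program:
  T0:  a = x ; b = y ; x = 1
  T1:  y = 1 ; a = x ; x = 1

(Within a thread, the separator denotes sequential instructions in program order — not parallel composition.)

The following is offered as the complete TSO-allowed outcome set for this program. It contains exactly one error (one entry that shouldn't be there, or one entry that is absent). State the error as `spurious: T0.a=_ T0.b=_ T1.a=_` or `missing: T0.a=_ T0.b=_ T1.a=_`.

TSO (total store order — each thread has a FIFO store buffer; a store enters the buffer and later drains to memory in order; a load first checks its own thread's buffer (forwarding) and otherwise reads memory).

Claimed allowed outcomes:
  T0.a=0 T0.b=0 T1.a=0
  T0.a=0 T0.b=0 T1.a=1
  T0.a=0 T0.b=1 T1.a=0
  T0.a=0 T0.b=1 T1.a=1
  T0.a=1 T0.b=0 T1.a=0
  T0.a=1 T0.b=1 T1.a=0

outcome vector order: (T0.a,T0.b,T1.a)
TSO: 5 outcomes — {<0 0 0>, <0 0 1>, <0 1 0>, <0 1 1>, <1 1 0>}
claimed∖TSO = {<1 0 0>}

spurious: T0.a=1 T0.b=0 T1.a=0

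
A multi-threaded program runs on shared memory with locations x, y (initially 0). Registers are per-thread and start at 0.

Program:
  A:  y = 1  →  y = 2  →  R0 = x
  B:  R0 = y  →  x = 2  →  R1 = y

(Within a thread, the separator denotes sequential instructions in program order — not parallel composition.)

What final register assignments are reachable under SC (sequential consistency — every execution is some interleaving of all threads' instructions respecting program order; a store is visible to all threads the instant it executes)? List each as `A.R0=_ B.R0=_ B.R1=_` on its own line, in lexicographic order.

A.R0=0 B.R0=0 B.R1=2
A.R0=0 B.R0=1 B.R1=2
A.R0=0 B.R0=2 B.R1=2
A.R0=2 B.R0=0 B.R1=0
A.R0=2 B.R0=0 B.R1=1
A.R0=2 B.R0=0 B.R1=2
A.R0=2 B.R0=1 B.R1=1
A.R0=2 B.R0=1 B.R1=2
A.R0=2 B.R0=2 B.R1=2

outcome vector order: (A.R0,B.R0,B.R1)
|SC outcomes| = 9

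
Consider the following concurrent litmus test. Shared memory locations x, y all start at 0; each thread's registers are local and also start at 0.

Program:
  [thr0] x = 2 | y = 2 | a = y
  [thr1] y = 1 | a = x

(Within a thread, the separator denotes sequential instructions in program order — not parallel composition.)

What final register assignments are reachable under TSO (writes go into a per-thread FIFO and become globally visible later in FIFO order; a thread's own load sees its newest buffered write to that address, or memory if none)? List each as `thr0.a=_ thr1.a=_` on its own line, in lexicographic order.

outcome vector order: (thr0.a,thr1.a)
|TSO outcomes| = 4

thr0.a=1 thr1.a=0
thr0.a=1 thr1.a=2
thr0.a=2 thr1.a=0
thr0.a=2 thr1.a=2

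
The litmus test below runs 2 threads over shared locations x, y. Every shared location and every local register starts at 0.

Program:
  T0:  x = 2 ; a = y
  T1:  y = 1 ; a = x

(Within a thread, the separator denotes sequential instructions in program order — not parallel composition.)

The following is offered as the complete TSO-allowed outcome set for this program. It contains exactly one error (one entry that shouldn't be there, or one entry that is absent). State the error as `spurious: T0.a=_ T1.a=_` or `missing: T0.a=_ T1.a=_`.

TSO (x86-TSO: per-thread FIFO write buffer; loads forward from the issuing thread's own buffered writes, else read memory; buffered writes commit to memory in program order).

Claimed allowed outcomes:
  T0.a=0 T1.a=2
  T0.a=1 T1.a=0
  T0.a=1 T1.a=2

outcome vector order: (T0.a,T1.a)
under TSO → <0 0>, <0 2>, <1 0>, <1 2>
TSO∖claimed = {<0 0>}

missing: T0.a=0 T1.a=0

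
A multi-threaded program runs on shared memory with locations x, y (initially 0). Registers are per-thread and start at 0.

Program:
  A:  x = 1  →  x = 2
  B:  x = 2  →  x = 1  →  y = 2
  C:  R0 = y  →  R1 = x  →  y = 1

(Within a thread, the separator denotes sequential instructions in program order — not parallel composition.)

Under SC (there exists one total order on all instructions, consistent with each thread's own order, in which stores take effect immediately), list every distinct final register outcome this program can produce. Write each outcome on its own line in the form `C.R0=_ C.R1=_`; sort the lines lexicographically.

C.R0=0 C.R1=0
C.R0=0 C.R1=1
C.R0=0 C.R1=2
C.R0=2 C.R1=1
C.R0=2 C.R1=2

outcome vector order: (C.R0,C.R1)
|SC outcomes| = 5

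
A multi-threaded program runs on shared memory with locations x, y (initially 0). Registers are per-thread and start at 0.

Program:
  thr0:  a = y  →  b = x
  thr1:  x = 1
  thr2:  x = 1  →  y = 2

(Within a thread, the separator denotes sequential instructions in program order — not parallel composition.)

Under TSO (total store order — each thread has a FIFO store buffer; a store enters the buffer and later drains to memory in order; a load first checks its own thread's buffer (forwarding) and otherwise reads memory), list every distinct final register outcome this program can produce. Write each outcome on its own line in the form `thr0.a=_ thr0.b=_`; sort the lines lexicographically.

outcome vector order: (thr0.a,thr0.b)
|TSO outcomes| = 3

thr0.a=0 thr0.b=0
thr0.a=0 thr0.b=1
thr0.a=2 thr0.b=1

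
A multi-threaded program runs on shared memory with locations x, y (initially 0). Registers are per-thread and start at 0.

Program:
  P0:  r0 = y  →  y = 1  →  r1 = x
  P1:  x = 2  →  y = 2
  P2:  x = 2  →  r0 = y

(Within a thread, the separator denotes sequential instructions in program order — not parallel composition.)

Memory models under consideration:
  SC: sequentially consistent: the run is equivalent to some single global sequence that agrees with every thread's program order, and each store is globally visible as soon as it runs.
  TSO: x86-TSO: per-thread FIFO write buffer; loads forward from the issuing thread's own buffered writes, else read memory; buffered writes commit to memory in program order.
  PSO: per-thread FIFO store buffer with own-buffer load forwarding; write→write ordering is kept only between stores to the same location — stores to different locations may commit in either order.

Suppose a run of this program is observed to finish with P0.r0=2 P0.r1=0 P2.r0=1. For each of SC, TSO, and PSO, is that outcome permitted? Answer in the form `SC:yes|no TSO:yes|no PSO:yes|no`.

SC:no TSO:no PSO:yes

outcome vector order: (P0.r0,P0.r1,P2.r0)
[SC] allowed = {001 002 020 021 022 220 221 222}
[TSO] allowed = {000 001 002 020 021 022 220 221 222}
[PSO] allowed = {000 001 002 020 021 022 200 201 202 220 221 222}
target 201 ∈ {PSO}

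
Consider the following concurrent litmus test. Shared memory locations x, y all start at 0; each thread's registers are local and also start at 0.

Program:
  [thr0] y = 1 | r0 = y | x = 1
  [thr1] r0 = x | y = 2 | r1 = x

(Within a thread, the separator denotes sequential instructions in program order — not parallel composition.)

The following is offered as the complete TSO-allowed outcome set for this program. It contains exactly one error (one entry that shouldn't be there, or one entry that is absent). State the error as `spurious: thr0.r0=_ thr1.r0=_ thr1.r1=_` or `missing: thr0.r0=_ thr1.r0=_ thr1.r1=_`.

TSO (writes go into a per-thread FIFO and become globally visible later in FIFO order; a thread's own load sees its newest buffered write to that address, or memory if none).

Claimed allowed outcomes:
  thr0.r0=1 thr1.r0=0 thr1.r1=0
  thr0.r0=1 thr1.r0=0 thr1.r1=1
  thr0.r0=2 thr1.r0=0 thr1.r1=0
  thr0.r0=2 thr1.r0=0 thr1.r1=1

missing: thr0.r0=1 thr1.r0=1 thr1.r1=1

outcome vector order: (thr0.r0,thr1.r0,thr1.r1)
TSO (5): <1 0 0>; <1 0 1>; <1 1 1>; <2 0 0>; <2 0 1>
TSO∖claimed = {<1 1 1>}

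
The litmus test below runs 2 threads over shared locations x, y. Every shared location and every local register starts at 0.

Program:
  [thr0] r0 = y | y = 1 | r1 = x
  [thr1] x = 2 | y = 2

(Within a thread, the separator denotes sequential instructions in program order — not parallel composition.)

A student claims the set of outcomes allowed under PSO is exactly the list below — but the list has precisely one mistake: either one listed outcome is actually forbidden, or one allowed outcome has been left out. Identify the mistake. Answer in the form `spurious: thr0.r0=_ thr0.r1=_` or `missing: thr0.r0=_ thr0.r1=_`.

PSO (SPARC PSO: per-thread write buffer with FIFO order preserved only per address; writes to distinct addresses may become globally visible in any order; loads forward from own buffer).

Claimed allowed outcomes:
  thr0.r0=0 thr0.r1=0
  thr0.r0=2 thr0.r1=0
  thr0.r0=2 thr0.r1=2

outcome vector order: (thr0.r0,thr0.r1)
under PSO → <0 0>; <0 2>; <2 0>; <2 2>
PSO∖claimed = {<0 2>}

missing: thr0.r0=0 thr0.r1=2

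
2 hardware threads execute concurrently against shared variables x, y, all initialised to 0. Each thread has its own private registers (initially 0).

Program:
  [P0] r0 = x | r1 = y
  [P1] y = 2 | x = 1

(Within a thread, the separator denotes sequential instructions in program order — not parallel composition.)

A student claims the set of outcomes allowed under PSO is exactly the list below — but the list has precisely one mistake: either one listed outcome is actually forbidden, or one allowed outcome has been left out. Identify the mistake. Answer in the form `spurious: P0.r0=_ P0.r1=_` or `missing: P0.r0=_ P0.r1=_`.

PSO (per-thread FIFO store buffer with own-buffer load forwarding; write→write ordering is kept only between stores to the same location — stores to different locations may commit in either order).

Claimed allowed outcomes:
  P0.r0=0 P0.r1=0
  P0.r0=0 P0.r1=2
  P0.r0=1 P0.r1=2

outcome vector order: (P0.r0,P0.r1)
under PSO → 00; 02; 10; 12
PSO∖claimed = {10}

missing: P0.r0=1 P0.r1=0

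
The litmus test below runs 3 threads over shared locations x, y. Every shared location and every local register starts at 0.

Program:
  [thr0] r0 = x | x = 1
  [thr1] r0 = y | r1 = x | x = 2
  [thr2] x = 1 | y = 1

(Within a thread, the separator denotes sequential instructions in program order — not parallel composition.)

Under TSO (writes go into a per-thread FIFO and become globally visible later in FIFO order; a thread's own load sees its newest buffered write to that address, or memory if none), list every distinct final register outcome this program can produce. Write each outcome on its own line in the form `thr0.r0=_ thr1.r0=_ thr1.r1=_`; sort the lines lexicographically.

thr0.r0=0 thr1.r0=0 thr1.r1=0
thr0.r0=0 thr1.r0=0 thr1.r1=1
thr0.r0=0 thr1.r0=1 thr1.r1=1
thr0.r0=1 thr1.r0=0 thr1.r1=0
thr0.r0=1 thr1.r0=0 thr1.r1=1
thr0.r0=1 thr1.r0=1 thr1.r1=1
thr0.r0=2 thr1.r0=0 thr1.r1=0
thr0.r0=2 thr1.r0=0 thr1.r1=1
thr0.r0=2 thr1.r0=1 thr1.r1=1

outcome vector order: (thr0.r0,thr1.r0,thr1.r1)
|TSO outcomes| = 9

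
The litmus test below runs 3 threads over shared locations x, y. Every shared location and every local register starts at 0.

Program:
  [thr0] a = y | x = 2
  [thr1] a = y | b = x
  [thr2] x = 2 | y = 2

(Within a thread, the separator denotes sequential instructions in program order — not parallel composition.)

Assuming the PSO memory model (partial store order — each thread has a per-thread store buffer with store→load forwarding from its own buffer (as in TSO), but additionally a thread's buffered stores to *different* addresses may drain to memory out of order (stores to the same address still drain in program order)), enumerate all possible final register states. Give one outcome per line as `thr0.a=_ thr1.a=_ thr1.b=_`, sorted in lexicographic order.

outcome vector order: (thr0.a,thr1.a,thr1.b)
|PSO outcomes| = 8

thr0.a=0 thr1.a=0 thr1.b=0
thr0.a=0 thr1.a=0 thr1.b=2
thr0.a=0 thr1.a=2 thr1.b=0
thr0.a=0 thr1.a=2 thr1.b=2
thr0.a=2 thr1.a=0 thr1.b=0
thr0.a=2 thr1.a=0 thr1.b=2
thr0.a=2 thr1.a=2 thr1.b=0
thr0.a=2 thr1.a=2 thr1.b=2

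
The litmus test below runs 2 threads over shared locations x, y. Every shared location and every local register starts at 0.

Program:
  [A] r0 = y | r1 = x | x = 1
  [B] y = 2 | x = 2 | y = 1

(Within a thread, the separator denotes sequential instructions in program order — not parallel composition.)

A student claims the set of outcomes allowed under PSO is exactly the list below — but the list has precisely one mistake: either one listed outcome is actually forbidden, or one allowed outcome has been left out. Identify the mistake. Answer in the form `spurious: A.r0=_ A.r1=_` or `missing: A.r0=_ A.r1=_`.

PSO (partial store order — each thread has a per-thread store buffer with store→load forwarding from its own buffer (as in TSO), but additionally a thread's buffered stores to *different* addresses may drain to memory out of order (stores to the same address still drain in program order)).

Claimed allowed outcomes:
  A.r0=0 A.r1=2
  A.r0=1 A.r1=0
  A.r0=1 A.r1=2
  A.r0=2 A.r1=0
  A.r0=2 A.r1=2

outcome vector order: (A.r0,A.r1)
PSO: 6 outcomes — {<0 0>; <0 2>; <1 0>; <1 2>; <2 0>; <2 2>}
PSO∖claimed = {<0 0>}

missing: A.r0=0 A.r1=0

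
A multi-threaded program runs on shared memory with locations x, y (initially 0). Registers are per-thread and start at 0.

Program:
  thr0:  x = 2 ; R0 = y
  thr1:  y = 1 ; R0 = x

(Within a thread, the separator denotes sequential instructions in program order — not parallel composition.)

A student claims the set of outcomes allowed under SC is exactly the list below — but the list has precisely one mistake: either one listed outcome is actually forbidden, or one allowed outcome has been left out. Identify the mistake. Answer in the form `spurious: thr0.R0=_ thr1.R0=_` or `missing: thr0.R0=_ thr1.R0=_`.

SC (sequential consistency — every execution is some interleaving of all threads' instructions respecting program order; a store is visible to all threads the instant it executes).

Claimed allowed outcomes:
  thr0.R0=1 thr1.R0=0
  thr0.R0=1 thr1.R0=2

outcome vector order: (thr0.R0,thr1.R0)
SC: 3 outcomes — {0/2; 1/0; 1/2}
SC∖claimed = {0/2}

missing: thr0.R0=0 thr1.R0=2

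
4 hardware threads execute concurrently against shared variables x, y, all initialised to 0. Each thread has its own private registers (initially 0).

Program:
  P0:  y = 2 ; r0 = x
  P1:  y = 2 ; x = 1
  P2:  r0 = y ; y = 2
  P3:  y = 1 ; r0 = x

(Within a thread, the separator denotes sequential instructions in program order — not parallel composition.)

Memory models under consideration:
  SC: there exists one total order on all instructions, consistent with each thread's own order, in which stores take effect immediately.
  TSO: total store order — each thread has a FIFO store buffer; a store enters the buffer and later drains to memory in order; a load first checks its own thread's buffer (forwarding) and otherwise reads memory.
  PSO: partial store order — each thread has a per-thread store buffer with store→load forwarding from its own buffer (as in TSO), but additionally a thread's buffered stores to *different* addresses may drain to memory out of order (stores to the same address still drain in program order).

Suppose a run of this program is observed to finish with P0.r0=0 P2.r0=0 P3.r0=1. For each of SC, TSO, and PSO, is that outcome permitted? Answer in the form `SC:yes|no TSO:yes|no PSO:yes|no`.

SC:yes TSO:yes PSO:yes

outcome vector order: (P0.r0,P2.r0,P3.r0)
under SC → 000; 001; 010; 011; 020; 021; 100; 101; 110; 111; 120; 121
under TSO → 000; 001; 010; 011; 020; 021; 100; 101; 110; 111; 120; 121
under PSO → 000; 001; 010; 011; 020; 021; 100; 101; 110; 111; 120; 121
target 001 ∈ {SC,TSO,PSO}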